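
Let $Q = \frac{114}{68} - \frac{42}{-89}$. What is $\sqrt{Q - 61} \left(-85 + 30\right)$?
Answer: $- \frac{55 i \sqrt{538885210}}{3026} \approx - 421.93 i$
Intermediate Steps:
$Q = \frac{6501}{3026}$ ($Q = 114 \cdot \frac{1}{68} - - \frac{42}{89} = \frac{57}{34} + \frac{42}{89} = \frac{6501}{3026} \approx 2.1484$)
$\sqrt{Q - 61} \left(-85 + 30\right) = \sqrt{\frac{6501}{3026} - 61} \left(-85 + 30\right) = \sqrt{- \frac{178085}{3026}} \left(-55\right) = \frac{i \sqrt{538885210}}{3026} \left(-55\right) = - \frac{55 i \sqrt{538885210}}{3026}$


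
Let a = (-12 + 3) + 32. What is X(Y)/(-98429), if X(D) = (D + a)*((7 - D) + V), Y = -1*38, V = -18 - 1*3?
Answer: 360/98429 ≈ 0.0036575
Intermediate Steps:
V = -21 (V = -18 - 3 = -21)
a = 23 (a = -9 + 32 = 23)
Y = -38
X(D) = (-14 - D)*(23 + D) (X(D) = (D + 23)*((7 - D) - 21) = (23 + D)*(-14 - D) = (-14 - D)*(23 + D))
X(Y)/(-98429) = (-322 - 1*(-38)² - 37*(-38))/(-98429) = (-322 - 1*1444 + 1406)*(-1/98429) = (-322 - 1444 + 1406)*(-1/98429) = -360*(-1/98429) = 360/98429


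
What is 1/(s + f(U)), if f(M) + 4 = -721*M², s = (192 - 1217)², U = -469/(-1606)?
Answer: 2579236/2709640913675 ≈ 9.5187e-7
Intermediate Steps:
U = 469/1606 (U = -469*(-1/1606) = 469/1606 ≈ 0.29203)
s = 1050625 (s = (-1025)² = 1050625)
f(M) = -4 - 721*M²
1/(s + f(U)) = 1/(1050625 + (-4 - 721*(469/1606)²)) = 1/(1050625 + (-4 - 721*219961/2579236)) = 1/(1050625 + (-4 - 158591881/2579236)) = 1/(1050625 - 168908825/2579236) = 1/(2709640913675/2579236) = 2579236/2709640913675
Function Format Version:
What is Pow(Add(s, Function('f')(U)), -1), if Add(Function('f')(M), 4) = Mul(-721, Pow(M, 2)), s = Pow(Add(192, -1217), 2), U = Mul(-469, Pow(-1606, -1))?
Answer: Rational(2579236, 2709640913675) ≈ 9.5187e-7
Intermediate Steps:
U = Rational(469, 1606) (U = Mul(-469, Rational(-1, 1606)) = Rational(469, 1606) ≈ 0.29203)
s = 1050625 (s = Pow(-1025, 2) = 1050625)
Function('f')(M) = Add(-4, Mul(-721, Pow(M, 2)))
Pow(Add(s, Function('f')(U)), -1) = Pow(Add(1050625, Add(-4, Mul(-721, Pow(Rational(469, 1606), 2)))), -1) = Pow(Add(1050625, Add(-4, Mul(-721, Rational(219961, 2579236)))), -1) = Pow(Add(1050625, Add(-4, Rational(-158591881, 2579236))), -1) = Pow(Add(1050625, Rational(-168908825, 2579236)), -1) = Pow(Rational(2709640913675, 2579236), -1) = Rational(2579236, 2709640913675)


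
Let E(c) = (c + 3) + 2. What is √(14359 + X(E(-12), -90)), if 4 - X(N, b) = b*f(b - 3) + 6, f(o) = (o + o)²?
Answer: √3127997 ≈ 1768.6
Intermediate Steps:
f(o) = 4*o² (f(o) = (2*o)² = 4*o²)
E(c) = 5 + c (E(c) = (3 + c) + 2 = 5 + c)
X(N, b) = -2 - 4*b*(-3 + b)² (X(N, b) = 4 - (b*(4*(b - 3)²) + 6) = 4 - (b*(4*(-3 + b)²) + 6) = 4 - (4*b*(-3 + b)² + 6) = 4 - (6 + 4*b*(-3 + b)²) = 4 + (-6 - 4*b*(-3 + b)²) = -2 - 4*b*(-3 + b)²)
√(14359 + X(E(-12), -90)) = √(14359 + (-2 - 4*(-90)*(-3 - 90)²)) = √(14359 + (-2 - 4*(-90)*(-93)²)) = √(14359 + (-2 - 4*(-90)*8649)) = √(14359 + (-2 + 3113640)) = √(14359 + 3113638) = √3127997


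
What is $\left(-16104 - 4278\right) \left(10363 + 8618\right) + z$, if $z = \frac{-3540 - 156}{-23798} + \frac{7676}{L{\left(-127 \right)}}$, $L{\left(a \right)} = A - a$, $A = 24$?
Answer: $- \frac{695109527201986}{1796749} \approx -3.8687 \cdot 10^{8}$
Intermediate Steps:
$L{\left(a \right)} = 24 - a$
$z = \frac{91615772}{1796749}$ ($z = \frac{-3540 - 156}{-23798} + \frac{7676}{24 - -127} = \left(-3540 - 156\right) \left(- \frac{1}{23798}\right) + \frac{7676}{24 + 127} = \left(-3696\right) \left(- \frac{1}{23798}\right) + \frac{7676}{151} = \frac{1848}{11899} + 7676 \cdot \frac{1}{151} = \frac{1848}{11899} + \frac{7676}{151} = \frac{91615772}{1796749} \approx 50.99$)
$\left(-16104 - 4278\right) \left(10363 + 8618\right) + z = \left(-16104 - 4278\right) \left(10363 + 8618\right) + \frac{91615772}{1796749} = \left(-20382\right) 18981 + \frac{91615772}{1796749} = -386870742 + \frac{91615772}{1796749} = - \frac{695109527201986}{1796749}$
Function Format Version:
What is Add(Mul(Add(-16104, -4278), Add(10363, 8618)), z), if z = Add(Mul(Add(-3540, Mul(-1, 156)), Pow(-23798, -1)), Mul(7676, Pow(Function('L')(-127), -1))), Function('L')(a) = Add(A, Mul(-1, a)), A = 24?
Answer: Rational(-695109527201986, 1796749) ≈ -3.8687e+8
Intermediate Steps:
Function('L')(a) = Add(24, Mul(-1, a))
z = Rational(91615772, 1796749) (z = Add(Mul(Add(-3540, Mul(-1, 156)), Pow(-23798, -1)), Mul(7676, Pow(Add(24, Mul(-1, -127)), -1))) = Add(Mul(Add(-3540, -156), Rational(-1, 23798)), Mul(7676, Pow(Add(24, 127), -1))) = Add(Mul(-3696, Rational(-1, 23798)), Mul(7676, Pow(151, -1))) = Add(Rational(1848, 11899), Mul(7676, Rational(1, 151))) = Add(Rational(1848, 11899), Rational(7676, 151)) = Rational(91615772, 1796749) ≈ 50.990)
Add(Mul(Add(-16104, -4278), Add(10363, 8618)), z) = Add(Mul(Add(-16104, -4278), Add(10363, 8618)), Rational(91615772, 1796749)) = Add(Mul(-20382, 18981), Rational(91615772, 1796749)) = Add(-386870742, Rational(91615772, 1796749)) = Rational(-695109527201986, 1796749)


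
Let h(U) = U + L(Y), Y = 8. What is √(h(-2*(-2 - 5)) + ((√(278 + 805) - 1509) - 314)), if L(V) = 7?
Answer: √(-1802 + 19*√3) ≈ 42.061*I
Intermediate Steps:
h(U) = 7 + U (h(U) = U + 7 = 7 + U)
√(h(-2*(-2 - 5)) + ((√(278 + 805) - 1509) - 314)) = √((7 - 2*(-2 - 5)) + ((√(278 + 805) - 1509) - 314)) = √((7 - 2*(-7)) + ((√1083 - 1509) - 314)) = √((7 + 14) + ((19*√3 - 1509) - 314)) = √(21 + ((-1509 + 19*√3) - 314)) = √(21 + (-1823 + 19*√3)) = √(-1802 + 19*√3)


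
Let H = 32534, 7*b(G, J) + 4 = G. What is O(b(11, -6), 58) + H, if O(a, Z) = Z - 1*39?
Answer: 32553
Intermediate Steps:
b(G, J) = -4/7 + G/7
O(a, Z) = -39 + Z (O(a, Z) = Z - 39 = -39 + Z)
O(b(11, -6), 58) + H = (-39 + 58) + 32534 = 19 + 32534 = 32553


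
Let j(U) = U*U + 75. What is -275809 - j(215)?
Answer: -322109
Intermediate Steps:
j(U) = 75 + U**2 (j(U) = U**2 + 75 = 75 + U**2)
-275809 - j(215) = -275809 - (75 + 215**2) = -275809 - (75 + 46225) = -275809 - 1*46300 = -275809 - 46300 = -322109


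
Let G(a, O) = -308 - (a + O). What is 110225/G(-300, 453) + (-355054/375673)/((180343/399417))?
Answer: -7533119823575573/31232748081779 ≈ -241.19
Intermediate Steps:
G(a, O) = -308 - O - a (G(a, O) = -308 - (O + a) = -308 + (-O - a) = -308 - O - a)
110225/G(-300, 453) + (-355054/375673)/((180343/399417)) = 110225/(-308 - 1*453 - 1*(-300)) + (-355054/375673)/((180343/399417)) = 110225/(-308 - 453 + 300) + (-355054*1/375673)/((180343*(1/399417))) = 110225/(-461) - 355054/(375673*180343/399417) = 110225*(-1/461) - 355054/375673*399417/180343 = -110225/461 - 141814603518/67749995839 = -7533119823575573/31232748081779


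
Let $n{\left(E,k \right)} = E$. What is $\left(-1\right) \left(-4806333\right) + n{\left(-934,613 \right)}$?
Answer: $4805399$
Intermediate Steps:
$\left(-1\right) \left(-4806333\right) + n{\left(-934,613 \right)} = \left(-1\right) \left(-4806333\right) - 934 = 4806333 - 934 = 4805399$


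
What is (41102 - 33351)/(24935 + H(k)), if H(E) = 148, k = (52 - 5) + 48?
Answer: 7751/25083 ≈ 0.30901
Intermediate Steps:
k = 95 (k = 47 + 48 = 95)
(41102 - 33351)/(24935 + H(k)) = (41102 - 33351)/(24935 + 148) = 7751/25083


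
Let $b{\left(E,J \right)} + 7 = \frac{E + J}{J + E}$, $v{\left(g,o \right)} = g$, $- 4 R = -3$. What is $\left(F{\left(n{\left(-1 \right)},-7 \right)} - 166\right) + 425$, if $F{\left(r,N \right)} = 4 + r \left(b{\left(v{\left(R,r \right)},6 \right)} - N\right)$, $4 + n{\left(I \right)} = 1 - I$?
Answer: $261$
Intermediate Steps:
$R = \frac{3}{4}$ ($R = \left(- \frac{1}{4}\right) \left(-3\right) = \frac{3}{4} \approx 0.75$)
$n{\left(I \right)} = -3 - I$ ($n{\left(I \right)} = -4 - \left(-1 + I\right) = -3 - I$)
$b{\left(E,J \right)} = -6$ ($b{\left(E,J \right)} = -7 + \frac{E + J}{J + E} = -7 + \frac{E + J}{E + J} = -7 + 1 = -6$)
$F{\left(r,N \right)} = 4 + r \left(-6 - N\right)$
$\left(F{\left(n{\left(-1 \right)},-7 \right)} - 166\right) + 425 = \left(\left(4 - 6 \left(-3 - -1\right) - - 7 \left(-3 - -1\right)\right) - 166\right) + 425 = \left(\left(4 - 6 \left(-3 + 1\right) - - 7 \left(-3 + 1\right)\right) - 166\right) + 425 = \left(\left(4 - -12 - \left(-7\right) \left(-2\right)\right) - 166\right) + 425 = \left(\left(4 + 12 - 14\right) - 166\right) + 425 = \left(2 - 166\right) + 425 = -164 + 425 = 261$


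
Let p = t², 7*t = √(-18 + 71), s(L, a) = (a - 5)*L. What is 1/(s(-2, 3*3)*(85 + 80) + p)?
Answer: -49/64627 ≈ -0.00075820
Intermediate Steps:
s(L, a) = L*(-5 + a) (s(L, a) = (-5 + a)*L = L*(-5 + a))
t = √53/7 (t = √(-18 + 71)/7 = √53/7 ≈ 1.0400)
p = 53/49 (p = (√53/7)² = 53/49 ≈ 1.0816)
1/(s(-2, 3*3)*(85 + 80) + p) = 1/((-2*(-5 + 3*3))*(85 + 80) + 53/49) = 1/(-2*(-5 + 9)*165 + 53/49) = 1/(-2*4*165 + 53/49) = 1/(-8*165 + 53/49) = 1/(-1320 + 53/49) = 1/(-64627/49) = -49/64627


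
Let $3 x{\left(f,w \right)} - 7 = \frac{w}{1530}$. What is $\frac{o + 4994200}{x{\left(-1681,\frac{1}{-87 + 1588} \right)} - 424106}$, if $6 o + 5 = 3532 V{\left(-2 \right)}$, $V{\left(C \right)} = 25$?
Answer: $- \frac{34509376436175}{2921900380829} \approx -11.811$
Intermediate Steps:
$o = \frac{88295}{6}$ ($o = - \frac{5}{6} + \frac{3532 \cdot 25}{6} = - \frac{5}{6} + \frac{1}{6} \cdot 88300 = - \frac{5}{6} + \frac{44150}{3} = \frac{88295}{6} \approx 14716.0$)
$x{\left(f,w \right)} = \frac{7}{3} + \frac{w}{4590}$ ($x{\left(f,w \right)} = \frac{7}{3} + \frac{w \frac{1}{1530}}{3} = \frac{7}{3} + \frac{\frac{1}{1530} w}{3} = \frac{7}{3} + \frac{w}{4590}$)
$\frac{o + 4994200}{x{\left(-1681,\frac{1}{-87 + 1588} \right)} - 424106} = \frac{\frac{88295}{6} + 4994200}{\left(\frac{7}{3} + \frac{1}{4590 \left(-87 + 1588\right)}\right) - 424106} = \frac{30053495}{6 \left(\left(\frac{7}{3} + \frac{1}{4590 \cdot 1501}\right) - 424106\right)} = \frac{30053495}{6 \left(\left(\frac{7}{3} + \frac{1}{4590} \cdot \frac{1}{1501}\right) - 424106\right)} = \frac{30053495}{6 \left(\left(\frac{7}{3} + \frac{1}{6889590}\right) - 424106\right)} = \frac{30053495}{6 \left(\frac{16075711}{6889590} - 424106\right)} = \frac{30053495}{6 \left(- \frac{2921900380829}{6889590}\right)} = \frac{30053495}{6} \left(- \frac{6889590}{2921900380829}\right) = - \frac{34509376436175}{2921900380829}$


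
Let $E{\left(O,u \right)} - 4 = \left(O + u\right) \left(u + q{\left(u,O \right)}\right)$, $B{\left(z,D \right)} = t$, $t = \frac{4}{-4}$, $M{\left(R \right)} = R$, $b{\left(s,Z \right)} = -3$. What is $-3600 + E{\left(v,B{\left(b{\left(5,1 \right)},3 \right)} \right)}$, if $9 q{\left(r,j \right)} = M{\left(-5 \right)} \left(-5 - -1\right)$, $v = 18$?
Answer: $- \frac{32177}{9} \approx -3575.2$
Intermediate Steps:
$q{\left(r,j \right)} = \frac{20}{9}$ ($q{\left(r,j \right)} = \frac{\left(-5\right) \left(-5 - -1\right)}{9} = \frac{\left(-5\right) \left(-5 + 1\right)}{9} = \frac{\left(-5\right) \left(-4\right)}{9} = \frac{1}{9} \cdot 20 = \frac{20}{9}$)
$t = -1$ ($t = 4 \left(- \frac{1}{4}\right) = -1$)
$B{\left(z,D \right)} = -1$
$E{\left(O,u \right)} = 4 + \left(\frac{20}{9} + u\right) \left(O + u\right)$ ($E{\left(O,u \right)} = 4 + \left(O + u\right) \left(u + \frac{20}{9}\right) = 4 + \left(O + u\right) \left(\frac{20}{9} + u\right) = 4 + \left(\frac{20}{9} + u\right) \left(O + u\right)$)
$-3600 + E{\left(v,B{\left(b{\left(5,1 \right)},3 \right)} \right)} = -3600 + \left(4 + \left(-1\right)^{2} + \frac{20}{9} \cdot 18 + \frac{20}{9} \left(-1\right) + 18 \left(-1\right)\right) = -3600 + \left(4 + 1 + 40 - \frac{20}{9} - 18\right) = -3600 + \frac{223}{9} = - \frac{32177}{9}$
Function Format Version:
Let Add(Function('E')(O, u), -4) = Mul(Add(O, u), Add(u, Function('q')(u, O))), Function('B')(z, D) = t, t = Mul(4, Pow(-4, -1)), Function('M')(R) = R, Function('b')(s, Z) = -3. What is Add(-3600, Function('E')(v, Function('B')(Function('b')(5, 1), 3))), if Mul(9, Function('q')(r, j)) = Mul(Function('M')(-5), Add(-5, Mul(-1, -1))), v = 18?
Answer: Rational(-32177, 9) ≈ -3575.2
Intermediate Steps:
Function('q')(r, j) = Rational(20, 9) (Function('q')(r, j) = Mul(Rational(1, 9), Mul(-5, Add(-5, Mul(-1, -1)))) = Mul(Rational(1, 9), Mul(-5, Add(-5, 1))) = Mul(Rational(1, 9), Mul(-5, -4)) = Mul(Rational(1, 9), 20) = Rational(20, 9))
t = -1 (t = Mul(4, Rational(-1, 4)) = -1)
Function('B')(z, D) = -1
Function('E')(O, u) = Add(4, Mul(Add(Rational(20, 9), u), Add(O, u))) (Function('E')(O, u) = Add(4, Mul(Add(O, u), Add(u, Rational(20, 9)))) = Add(4, Mul(Add(O, u), Add(Rational(20, 9), u))) = Add(4, Mul(Add(Rational(20, 9), u), Add(O, u))))
Add(-3600, Function('E')(v, Function('B')(Function('b')(5, 1), 3))) = Add(-3600, Add(4, Pow(-1, 2), Mul(Rational(20, 9), 18), Mul(Rational(20, 9), -1), Mul(18, -1))) = Add(-3600, Add(4, 1, 40, Rational(-20, 9), -18)) = Add(-3600, Rational(223, 9)) = Rational(-32177, 9)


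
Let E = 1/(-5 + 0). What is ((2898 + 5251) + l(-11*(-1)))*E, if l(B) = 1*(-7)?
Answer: -8142/5 ≈ -1628.4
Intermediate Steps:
l(B) = -7
E = -⅕ (E = 1/(-5) = -⅕ ≈ -0.20000)
((2898 + 5251) + l(-11*(-1)))*E = ((2898 + 5251) - 7)*(-⅕) = (8149 - 7)*(-⅕) = 8142*(-⅕) = -8142/5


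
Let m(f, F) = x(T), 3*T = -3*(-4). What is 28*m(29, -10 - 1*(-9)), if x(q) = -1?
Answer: -28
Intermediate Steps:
T = 4 (T = (-3*(-4))/3 = (⅓)*12 = 4)
m(f, F) = -1
28*m(29, -10 - 1*(-9)) = 28*(-1) = -28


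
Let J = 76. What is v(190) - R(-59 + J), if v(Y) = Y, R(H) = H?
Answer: 173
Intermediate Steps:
v(190) - R(-59 + J) = 190 - (-59 + 76) = 190 - 1*17 = 190 - 17 = 173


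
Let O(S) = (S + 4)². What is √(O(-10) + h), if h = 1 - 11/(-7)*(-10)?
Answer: √1043/7 ≈ 4.6136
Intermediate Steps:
O(S) = (4 + S)²
h = -103/7 (h = 1 - 11*(-⅐)*(-10) = 1 + (11/7)*(-10) = 1 - 110/7 = -103/7 ≈ -14.714)
√(O(-10) + h) = √((4 - 10)² - 103/7) = √((-6)² - 103/7) = √(36 - 103/7) = √(149/7) = √1043/7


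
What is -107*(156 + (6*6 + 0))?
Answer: -20544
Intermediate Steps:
-107*(156 + (6*6 + 0)) = -107*(156 + (36 + 0)) = -107*(156 + 36) = -107*192 = -20544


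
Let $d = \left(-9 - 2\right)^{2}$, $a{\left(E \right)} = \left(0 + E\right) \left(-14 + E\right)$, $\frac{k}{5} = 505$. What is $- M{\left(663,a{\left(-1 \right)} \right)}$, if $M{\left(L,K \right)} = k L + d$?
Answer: $-1674196$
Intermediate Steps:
$k = 2525$ ($k = 5 \cdot 505 = 2525$)
$a{\left(E \right)} = E \left(-14 + E\right)$
$d = 121$ ($d = \left(-11\right)^{2} = 121$)
$M{\left(L,K \right)} = 121 + 2525 L$ ($M{\left(L,K \right)} = 2525 L + 121 = 121 + 2525 L$)
$- M{\left(663,a{\left(-1 \right)} \right)} = - (121 + 2525 \cdot 663) = - (121 + 1674075) = \left(-1\right) 1674196 = -1674196$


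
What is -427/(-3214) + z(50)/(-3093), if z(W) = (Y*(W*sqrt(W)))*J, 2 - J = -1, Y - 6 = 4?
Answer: 427/3214 - 2500*sqrt(2)/1031 ≈ -3.2964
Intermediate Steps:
Y = 10 (Y = 6 + 4 = 10)
J = 3 (J = 2 - 1*(-1) = 2 + 1 = 3)
z(W) = 30*W**(3/2) (z(W) = (10*(W*sqrt(W)))*3 = (10*W**(3/2))*3 = 30*W**(3/2))
-427/(-3214) + z(50)/(-3093) = -427/(-3214) + (30*50**(3/2))/(-3093) = -427*(-1/3214) + (30*(250*sqrt(2)))*(-1/3093) = 427/3214 + (7500*sqrt(2))*(-1/3093) = 427/3214 - 2500*sqrt(2)/1031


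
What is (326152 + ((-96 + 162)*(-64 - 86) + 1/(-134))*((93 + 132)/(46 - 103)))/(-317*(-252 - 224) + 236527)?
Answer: 929878067/986368774 ≈ 0.94273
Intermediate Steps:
(326152 + ((-96 + 162)*(-64 - 86) + 1/(-134))*((93 + 132)/(46 - 103)))/(-317*(-252 - 224) + 236527) = (326152 + (66*(-150) - 1/134)*(225/(-57)))/(-317*(-476) + 236527) = (326152 + (-9900 - 1/134)*(225*(-1/57)))/(150892 + 236527) = (326152 - 1326601/134*(-75/19))/387419 = (326152 + 99495075/2546)*(1/387419) = (929878067/2546)*(1/387419) = 929878067/986368774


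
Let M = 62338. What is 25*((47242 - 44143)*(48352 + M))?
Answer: 8575707750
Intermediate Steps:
25*((47242 - 44143)*(48352 + M)) = 25*((47242 - 44143)*(48352 + 62338)) = 25*(3099*110690) = 25*343028310 = 8575707750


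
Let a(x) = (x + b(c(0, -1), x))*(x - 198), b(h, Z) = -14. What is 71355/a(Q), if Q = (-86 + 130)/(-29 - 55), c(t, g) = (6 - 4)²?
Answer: 6293511/254309 ≈ 24.747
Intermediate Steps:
c(t, g) = 4 (c(t, g) = 2² = 4)
Q = -11/21 (Q = 44/(-84) = 44*(-1/84) = -11/21 ≈ -0.52381)
a(x) = (-198 + x)*(-14 + x) (a(x) = (x - 14)*(x - 198) = (-14 + x)*(-198 + x) = (-198 + x)*(-14 + x))
71355/a(Q) = 71355/(2772 + (-11/21)² - 212*(-11/21)) = 71355/(2772 + 121/441 + 2332/21) = 71355/(1271545/441) = 71355*(441/1271545) = 6293511/254309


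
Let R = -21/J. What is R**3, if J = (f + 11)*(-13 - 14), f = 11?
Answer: 343/7762392 ≈ 4.4187e-5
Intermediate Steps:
J = -594 (J = (11 + 11)*(-13 - 14) = 22*(-27) = -594)
R = 7/198 (R = -21/(-594) = -21*(-1/594) = 7/198 ≈ 0.035354)
R**3 = (7/198)**3 = 343/7762392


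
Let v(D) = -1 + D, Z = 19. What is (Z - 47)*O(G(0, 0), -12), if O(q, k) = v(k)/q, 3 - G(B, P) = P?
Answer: 364/3 ≈ 121.33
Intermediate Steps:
G(B, P) = 3 - P
O(q, k) = (-1 + k)/q
(Z - 47)*O(G(0, 0), -12) = (19 - 47)*((-1 - 12)/(3 - 1*0)) = -28*(-13)/(3 + 0) = -28*(-13)/3 = -28*(-13/3) = 364/3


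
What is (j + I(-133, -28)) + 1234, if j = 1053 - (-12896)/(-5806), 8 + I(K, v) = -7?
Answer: 6589168/2903 ≈ 2269.8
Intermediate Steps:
I(K, v) = -15 (I(K, v) = -8 - 7 = -15)
j = 3050411/2903 (j = 1053 - (-12896)*(-1)/5806 = 1053 - 1*6448/2903 = 1053 - 6448/2903 = 3050411/2903 ≈ 1050.8)
(j + I(-133, -28)) + 1234 = (3050411/2903 - 15) + 1234 = 3006866/2903 + 1234 = 6589168/2903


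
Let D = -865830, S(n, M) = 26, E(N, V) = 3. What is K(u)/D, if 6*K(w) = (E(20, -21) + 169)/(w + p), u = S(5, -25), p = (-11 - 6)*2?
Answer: 43/10389960 ≈ 4.1386e-6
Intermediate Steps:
p = -34 (p = -17*2 = -34)
u = 26
K(w) = 86/(3*(-34 + w)) (K(w) = ((3 + 169)/(w - 34))/6 = (172/(-34 + w))/6 = 86/(3*(-34 + w)))
K(u)/D = (86/(3*(-34 + 26)))/(-865830) = ((86/3)/(-8))*(-1/865830) = ((86/3)*(-⅛))*(-1/865830) = -43/12*(-1/865830) = 43/10389960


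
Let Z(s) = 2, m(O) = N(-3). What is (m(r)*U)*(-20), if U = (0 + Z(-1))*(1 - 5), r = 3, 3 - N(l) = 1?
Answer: 320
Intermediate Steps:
N(l) = 2 (N(l) = 3 - 1*1 = 3 - 1 = 2)
m(O) = 2
U = -8 (U = (0 + 2)*(1 - 5) = 2*(-4) = -8)
(m(r)*U)*(-20) = (2*(-8))*(-20) = -16*(-20) = 320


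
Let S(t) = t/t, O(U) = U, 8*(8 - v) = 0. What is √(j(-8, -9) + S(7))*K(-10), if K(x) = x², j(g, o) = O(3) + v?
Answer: 200*√3 ≈ 346.41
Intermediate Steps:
v = 8 (v = 8 - ⅛*0 = 8 + 0 = 8)
S(t) = 1
j(g, o) = 11 (j(g, o) = 3 + 8 = 11)
√(j(-8, -9) + S(7))*K(-10) = √(11 + 1)*(-10)² = √12*100 = (2*√3)*100 = 200*√3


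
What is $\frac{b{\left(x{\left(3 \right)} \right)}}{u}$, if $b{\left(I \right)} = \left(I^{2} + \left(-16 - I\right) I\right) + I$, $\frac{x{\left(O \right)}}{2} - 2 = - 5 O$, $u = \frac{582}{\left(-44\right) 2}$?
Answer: $- \frac{5720}{97} \approx -58.969$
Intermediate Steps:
$u = - \frac{291}{44}$ ($u = \frac{582}{-88} = 582 \left(- \frac{1}{88}\right) = - \frac{291}{44} \approx -6.6136$)
$x{\left(O \right)} = 4 - 10 O$ ($x{\left(O \right)} = 4 + 2 \left(- 5 O\right) = 4 - 10 O$)
$b{\left(I \right)} = I + I^{2} + I \left(-16 - I\right)$ ($b{\left(I \right)} = \left(I^{2} + I \left(-16 - I\right)\right) + I = I + I^{2} + I \left(-16 - I\right)$)
$\frac{b{\left(x{\left(3 \right)} \right)}}{u} = \frac{\left(-15\right) \left(4 - 30\right)}{- \frac{291}{44}} = - 15 \left(4 - 30\right) \left(- \frac{44}{291}\right) = \left(-15\right) \left(-26\right) \left(- \frac{44}{291}\right) = 390 \left(- \frac{44}{291}\right) = - \frac{5720}{97}$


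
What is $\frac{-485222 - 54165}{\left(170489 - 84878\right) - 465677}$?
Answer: $\frac{539387}{380066} \approx 1.4192$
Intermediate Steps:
$\frac{-485222 - 54165}{\left(170489 - 84878\right) - 465677} = - \frac{539387}{85611 - 465677} = - \frac{539387}{-380066} = \left(-539387\right) \left(- \frac{1}{380066}\right) = \frac{539387}{380066}$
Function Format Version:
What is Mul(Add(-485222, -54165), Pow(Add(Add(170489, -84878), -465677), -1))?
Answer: Rational(539387, 380066) ≈ 1.4192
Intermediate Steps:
Mul(Add(-485222, -54165), Pow(Add(Add(170489, -84878), -465677), -1)) = Mul(-539387, Pow(Add(85611, -465677), -1)) = Mul(-539387, Pow(-380066, -1)) = Mul(-539387, Rational(-1, 380066)) = Rational(539387, 380066)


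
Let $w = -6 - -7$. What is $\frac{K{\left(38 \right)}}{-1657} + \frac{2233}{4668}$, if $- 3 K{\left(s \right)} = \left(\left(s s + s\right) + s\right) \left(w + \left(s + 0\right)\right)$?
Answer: $\frac{95939761}{7734876} \approx 12.404$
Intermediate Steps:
$w = 1$ ($w = -6 + 7 = 1$)
$K{\left(s \right)} = - \frac{\left(1 + s\right) \left(s^{2} + 2 s\right)}{3}$ ($K{\left(s \right)} = - \frac{\left(\left(s s + s\right) + s\right) \left(1 + \left(s + 0\right)\right)}{3} = - \frac{\left(\left(s^{2} + s\right) + s\right) \left(1 + s\right)}{3} = - \frac{\left(\left(s + s^{2}\right) + s\right) \left(1 + s\right)}{3} = - \frac{\left(s^{2} + 2 s\right) \left(1 + s\right)}{3} = - \frac{\left(1 + s\right) \left(s^{2} + 2 s\right)}{3}$)
$\frac{K{\left(38 \right)}}{-1657} + \frac{2233}{4668} = \frac{\left(- \frac{1}{3}\right) 38 \left(2 + 38^{2} + 3 \cdot 38\right)}{-1657} + \frac{2233}{4668} = \left(- \frac{1}{3}\right) 38 \left(2 + 1444 + 114\right) \left(- \frac{1}{1657}\right) + 2233 \cdot \frac{1}{4668} = \left(- \frac{1}{3}\right) 38 \cdot 1560 \left(- \frac{1}{1657}\right) + \frac{2233}{4668} = \left(-19760\right) \left(- \frac{1}{1657}\right) + \frac{2233}{4668} = \frac{19760}{1657} + \frac{2233}{4668} = \frac{95939761}{7734876}$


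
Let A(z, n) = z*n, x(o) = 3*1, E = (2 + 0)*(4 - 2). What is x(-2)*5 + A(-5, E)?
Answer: -5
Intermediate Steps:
E = 4 (E = 2*2 = 4)
x(o) = 3
A(z, n) = n*z
x(-2)*5 + A(-5, E) = 3*5 + 4*(-5) = 15 - 20 = -5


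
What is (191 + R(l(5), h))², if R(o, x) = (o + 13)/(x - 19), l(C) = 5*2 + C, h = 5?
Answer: 35721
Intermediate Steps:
l(C) = 10 + C
R(o, x) = (13 + o)/(-19 + x)
(191 + R(l(5), h))² = (191 + (13 + (10 + 5))/(-19 + 5))² = (191 + (13 + 15)/(-14))² = (191 - 1/14*28)² = (191 - 2)² = 189² = 35721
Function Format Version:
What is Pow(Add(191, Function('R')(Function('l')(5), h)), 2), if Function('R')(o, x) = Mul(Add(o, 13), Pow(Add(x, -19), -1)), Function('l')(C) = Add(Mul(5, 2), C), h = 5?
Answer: 35721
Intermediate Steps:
Function('l')(C) = Add(10, C)
Function('R')(o, x) = Mul(Pow(Add(-19, x), -1), Add(13, o)) (Function('R')(o, x) = Mul(Add(13, o), Pow(Add(-19, x), -1)) = Mul(Pow(Add(-19, x), -1), Add(13, o)))
Pow(Add(191, Function('R')(Function('l')(5), h)), 2) = Pow(Add(191, Mul(Pow(Add(-19, 5), -1), Add(13, Add(10, 5)))), 2) = Pow(Add(191, Mul(Pow(-14, -1), Add(13, 15))), 2) = Pow(Add(191, Mul(Rational(-1, 14), 28)), 2) = Pow(Add(191, -2), 2) = Pow(189, 2) = 35721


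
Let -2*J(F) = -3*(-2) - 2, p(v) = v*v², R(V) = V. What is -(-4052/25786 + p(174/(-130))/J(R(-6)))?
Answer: -7377298679/7081480250 ≈ -1.0418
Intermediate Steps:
p(v) = v³
J(F) = -2 (J(F) = -(-3*(-2) - 2)/2 = -(6 - 2)/2 = -½*4 = -2)
-(-4052/25786 + p(174/(-130))/J(R(-6))) = -(-4052/25786 + (174/(-130))³/(-2)) = -(-4052*1/25786 + (174*(-1/130))³*(-½)) = -(-2026/12893 + (-87/65)³*(-½)) = -(-2026/12893 - 658503/274625*(-½)) = -(-2026/12893 + 658503/549250) = -1*7377298679/7081480250 = -7377298679/7081480250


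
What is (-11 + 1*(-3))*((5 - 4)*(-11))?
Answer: 154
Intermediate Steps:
(-11 + 1*(-3))*((5 - 4)*(-11)) = (-11 - 3)*(1*(-11)) = -14*(-11) = 154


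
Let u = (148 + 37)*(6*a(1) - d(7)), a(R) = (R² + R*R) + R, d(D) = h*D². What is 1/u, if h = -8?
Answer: 1/75850 ≈ 1.3184e-5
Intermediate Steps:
d(D) = -8*D²
a(R) = R + 2*R² (a(R) = (R² + R²) + R = 2*R² + R = R + 2*R²)
u = 75850 (u = (148 + 37)*(6*(1*(1 + 2*1)) - (-8)*7²) = 185*(6*(1*(1 + 2)) - (-8)*49) = 185*(6*(1*3) - 1*(-392)) = 185*(6*3 + 392) = 185*(18 + 392) = 185*410 = 75850)
1/u = 1/75850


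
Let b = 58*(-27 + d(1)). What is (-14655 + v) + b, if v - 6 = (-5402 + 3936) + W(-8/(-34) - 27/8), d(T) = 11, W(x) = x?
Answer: -2318275/136 ≈ -17046.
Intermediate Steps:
v = -198987/136 (v = 6 + ((-5402 + 3936) + (-8/(-34) - 27/8)) = 6 + (-1466 + (-8*(-1/34) - 27*⅛)) = 6 + (-1466 + (4/17 - 27/8)) = 6 + (-1466 - 427/136) = 6 - 199803/136 = -198987/136 ≈ -1463.1)
b = -928 (b = 58*(-27 + 11) = 58*(-16) = -928)
(-14655 + v) + b = (-14655 - 198987/136) - 928 = -2192067/136 - 928 = -2318275/136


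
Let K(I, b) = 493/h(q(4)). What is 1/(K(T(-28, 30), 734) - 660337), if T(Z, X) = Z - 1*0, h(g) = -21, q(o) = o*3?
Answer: -21/13867570 ≈ -1.5143e-6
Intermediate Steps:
q(o) = 3*o
T(Z, X) = Z (T(Z, X) = Z + 0 = Z)
K(I, b) = -493/21 (K(I, b) = 493/(-21) = 493*(-1/21) = -493/21)
1/(K(T(-28, 30), 734) - 660337) = 1/(-493/21 - 660337) = 1/(-13867570/21) = -21/13867570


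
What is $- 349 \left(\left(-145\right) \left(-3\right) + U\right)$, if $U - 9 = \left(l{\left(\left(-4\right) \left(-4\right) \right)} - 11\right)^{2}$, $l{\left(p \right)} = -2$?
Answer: $-213937$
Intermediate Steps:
$U = 178$ ($U = 9 + \left(-2 - 11\right)^{2} = 9 + \left(-13\right)^{2} = 9 + 169 = 178$)
$- 349 \left(\left(-145\right) \left(-3\right) + U\right) = - 349 \left(\left(-145\right) \left(-3\right) + 178\right) = - 349 \left(435 + 178\right) = \left(-349\right) 613 = -213937$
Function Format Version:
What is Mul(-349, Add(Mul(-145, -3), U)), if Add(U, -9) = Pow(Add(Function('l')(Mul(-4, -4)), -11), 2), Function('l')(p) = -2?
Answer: -213937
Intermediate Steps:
U = 178 (U = Add(9, Pow(Add(-2, -11), 2)) = Add(9, Pow(-13, 2)) = Add(9, 169) = 178)
Mul(-349, Add(Mul(-145, -3), U)) = Mul(-349, Add(Mul(-145, -3), 178)) = Mul(-349, Add(435, 178)) = Mul(-349, 613) = -213937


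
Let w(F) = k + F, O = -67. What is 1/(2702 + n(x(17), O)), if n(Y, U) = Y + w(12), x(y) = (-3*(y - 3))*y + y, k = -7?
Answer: 1/2010 ≈ 0.00049751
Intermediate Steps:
w(F) = -7 + F
x(y) = y + y*(9 - 3*y) (x(y) = (-3*(-3 + y))*y + y = (9 - 3*y)*y + y = y*(9 - 3*y) + y = y + y*(9 - 3*y))
n(Y, U) = 5 + Y (n(Y, U) = Y + (-7 + 12) = Y + 5 = 5 + Y)
1/(2702 + n(x(17), O)) = 1/(2702 + (5 + 17*(10 - 3*17))) = 1/(2702 + (5 + 17*(10 - 51))) = 1/(2702 + (5 + 17*(-41))) = 1/(2702 + (5 - 697)) = 1/(2702 - 692) = 1/2010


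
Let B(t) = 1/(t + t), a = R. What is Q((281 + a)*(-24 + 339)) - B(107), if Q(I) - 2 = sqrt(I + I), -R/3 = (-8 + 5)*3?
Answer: 427/214 + 42*sqrt(110) ≈ 442.50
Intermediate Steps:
R = 27 (R = -3*(-8 + 5)*3 = -(-9)*3 = -3*(-9) = 27)
a = 27
Q(I) = 2 + sqrt(2)*sqrt(I) (Q(I) = 2 + sqrt(I + I) = 2 + sqrt(2*I) = 2 + sqrt(2)*sqrt(I))
B(t) = 1/(2*t)
Q((281 + a)*(-24 + 339)) - B(107) = (2 + sqrt(2)*sqrt((281 + 27)*(-24 + 339))) - 1/(2*107) = (2 + sqrt(2)*sqrt(308*315)) - 1/(2*107) = (2 + sqrt(2)*sqrt(97020)) - 1*1/214 = (2 + sqrt(2)*(42*sqrt(55))) - 1/214 = (2 + 42*sqrt(110)) - 1/214 = 427/214 + 42*sqrt(110)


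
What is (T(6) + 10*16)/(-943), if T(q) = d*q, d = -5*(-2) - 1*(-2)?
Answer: -232/943 ≈ -0.24602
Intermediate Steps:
d = 12 (d = 10 + 2 = 12)
T(q) = 12*q
(T(6) + 10*16)/(-943) = (12*6 + 10*16)/(-943) = (72 + 160)*(-1/943) = 232*(-1/943) = -232/943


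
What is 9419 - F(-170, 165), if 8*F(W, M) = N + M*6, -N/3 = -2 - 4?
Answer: 9293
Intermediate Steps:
N = 18 (N = -3*(-2 - 4) = -3*(-6) = 18)
F(W, M) = 9/4 + 3*M/4 (F(W, M) = (18 + M*6)/8 = (18 + 6*M)/8 = 9/4 + 3*M/4)
9419 - F(-170, 165) = 9419 - (9/4 + (3/4)*165) = 9419 - (9/4 + 495/4) = 9419 - 1*126 = 9419 - 126 = 9293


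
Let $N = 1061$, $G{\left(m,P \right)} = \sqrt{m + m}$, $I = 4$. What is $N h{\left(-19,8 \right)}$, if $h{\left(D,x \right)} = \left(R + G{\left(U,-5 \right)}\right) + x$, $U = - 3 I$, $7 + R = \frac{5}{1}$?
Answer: $6366 + 2122 i \sqrt{6} \approx 6366.0 + 5197.8 i$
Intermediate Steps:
$R = -2$ ($R = -7 + \frac{5}{1} = -7 + 5 \cdot 1 = -7 + 5 = -2$)
$U = -12$ ($U = \left(-3\right) 4 = -12$)
$G{\left(m,P \right)} = \sqrt{2} \sqrt{m}$ ($G{\left(m,P \right)} = \sqrt{2 m} = \sqrt{2} \sqrt{m}$)
$h{\left(D,x \right)} = -2 + x + 2 i \sqrt{6}$ ($h{\left(D,x \right)} = \left(-2 + \sqrt{2} \sqrt{-12}\right) + x = \left(-2 + \sqrt{2} \cdot 2 i \sqrt{3}\right) + x = \left(-2 + 2 i \sqrt{6}\right) + x = -2 + x + 2 i \sqrt{6}$)
$N h{\left(-19,8 \right)} = 1061 \left(-2 + 8 + 2 i \sqrt{6}\right) = 1061 \left(6 + 2 i \sqrt{6}\right) = 6366 + 2122 i \sqrt{6}$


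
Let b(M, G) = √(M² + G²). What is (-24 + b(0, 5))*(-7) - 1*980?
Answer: -847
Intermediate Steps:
b(M, G) = √(G² + M²)
(-24 + b(0, 5))*(-7) - 1*980 = (-24 + √(5² + 0²))*(-7) - 1*980 = (-24 + √(25 + 0))*(-7) - 980 = (-24 + √25)*(-7) - 980 = (-24 + 5)*(-7) - 980 = -19*(-7) - 980 = 133 - 980 = -847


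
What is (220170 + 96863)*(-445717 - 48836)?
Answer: -156789621249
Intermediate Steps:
(220170 + 96863)*(-445717 - 48836) = 317033*(-494553) = -156789621249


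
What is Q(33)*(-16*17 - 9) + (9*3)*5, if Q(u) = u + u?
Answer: -18411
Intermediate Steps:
Q(u) = 2*u
Q(33)*(-16*17 - 9) + (9*3)*5 = (2*33)*(-16*17 - 9) + (9*3)*5 = 66*(-272 - 9) + 27*5 = 66*(-281) + 135 = -18546 + 135 = -18411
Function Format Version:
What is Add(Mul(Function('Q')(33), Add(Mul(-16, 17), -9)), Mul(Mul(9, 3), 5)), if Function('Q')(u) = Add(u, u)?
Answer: -18411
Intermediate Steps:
Function('Q')(u) = Mul(2, u)
Add(Mul(Function('Q')(33), Add(Mul(-16, 17), -9)), Mul(Mul(9, 3), 5)) = Add(Mul(Mul(2, 33), Add(Mul(-16, 17), -9)), Mul(Mul(9, 3), 5)) = Add(Mul(66, Add(-272, -9)), Mul(27, 5)) = Add(Mul(66, -281), 135) = Add(-18546, 135) = -18411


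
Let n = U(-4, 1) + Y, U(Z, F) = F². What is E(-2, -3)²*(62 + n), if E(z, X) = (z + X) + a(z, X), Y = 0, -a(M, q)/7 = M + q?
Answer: 56700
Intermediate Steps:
a(M, q) = -7*M - 7*q (a(M, q) = -7*(M + q) = -7*M - 7*q)
n = 1 (n = 1² + 0 = 1 + 0 = 1)
E(z, X) = -6*X - 6*z (E(z, X) = (z + X) + (-7*z - 7*X) = (X + z) + (-7*X - 7*z) = -6*X - 6*z)
E(-2, -3)²*(62 + n) = (-6*(-3) - 6*(-2))²*(62 + 1) = (18 + 12)²*63 = 30²*63 = 900*63 = 56700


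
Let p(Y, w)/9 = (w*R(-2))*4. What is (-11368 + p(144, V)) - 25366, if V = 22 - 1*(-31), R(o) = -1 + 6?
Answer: -27194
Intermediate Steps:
R(o) = 5
V = 53 (V = 22 + 31 = 53)
p(Y, w) = 180*w (p(Y, w) = 9*((w*5)*4) = 9*((5*w)*4) = 9*(20*w) = 180*w)
(-11368 + p(144, V)) - 25366 = (-11368 + 180*53) - 25366 = (-11368 + 9540) - 25366 = -1828 - 25366 = -27194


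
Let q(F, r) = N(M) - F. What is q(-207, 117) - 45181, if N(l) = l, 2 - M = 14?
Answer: -44986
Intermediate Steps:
M = -12 (M = 2 - 1*14 = 2 - 14 = -12)
q(F, r) = -12 - F
q(-207, 117) - 45181 = (-12 - 1*(-207)) - 45181 = (-12 + 207) - 45181 = 195 - 45181 = -44986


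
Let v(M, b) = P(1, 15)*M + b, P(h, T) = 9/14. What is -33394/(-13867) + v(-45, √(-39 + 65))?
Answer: -2599/98 + √26 ≈ -21.421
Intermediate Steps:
P(h, T) = 9/14 (P(h, T) = 9*(1/14) = 9/14)
v(M, b) = b + 9*M/14 (v(M, b) = 9*M/14 + b = b + 9*M/14)
-33394/(-13867) + v(-45, √(-39 + 65)) = -33394/(-13867) + (√(-39 + 65) + (9/14)*(-45)) = -33394*(-1/13867) + (√26 - 405/14) = 118/49 + (-405/14 + √26) = -2599/98 + √26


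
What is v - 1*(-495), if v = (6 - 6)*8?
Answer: 495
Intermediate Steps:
v = 0 (v = 0*8 = 0)
v - 1*(-495) = 0 - 1*(-495) = 0 + 495 = 495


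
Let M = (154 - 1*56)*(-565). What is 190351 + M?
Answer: 134981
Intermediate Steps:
M = -55370 (M = (154 - 56)*(-565) = 98*(-565) = -55370)
190351 + M = 190351 - 55370 = 134981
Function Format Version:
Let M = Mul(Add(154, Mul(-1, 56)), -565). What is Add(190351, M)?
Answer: 134981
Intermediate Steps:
M = -55370 (M = Mul(Add(154, -56), -565) = Mul(98, -565) = -55370)
Add(190351, M) = Add(190351, -55370) = 134981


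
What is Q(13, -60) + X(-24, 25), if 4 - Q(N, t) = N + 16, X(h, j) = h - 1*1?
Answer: -50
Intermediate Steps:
X(h, j) = -1 + h (X(h, j) = h - 1 = -1 + h)
Q(N, t) = -12 - N (Q(N, t) = 4 - (N + 16) = 4 - (16 + N) = 4 + (-16 - N) = -12 - N)
Q(13, -60) + X(-24, 25) = (-12 - 1*13) + (-1 - 24) = (-12 - 13) - 25 = -25 - 25 = -50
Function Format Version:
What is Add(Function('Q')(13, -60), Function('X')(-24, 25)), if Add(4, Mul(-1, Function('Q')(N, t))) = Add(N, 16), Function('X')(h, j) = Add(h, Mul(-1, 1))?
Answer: -50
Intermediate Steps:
Function('X')(h, j) = Add(-1, h) (Function('X')(h, j) = Add(h, -1) = Add(-1, h))
Function('Q')(N, t) = Add(-12, Mul(-1, N)) (Function('Q')(N, t) = Add(4, Mul(-1, Add(N, 16))) = Add(4, Mul(-1, Add(16, N))) = Add(4, Add(-16, Mul(-1, N))) = Add(-12, Mul(-1, N)))
Add(Function('Q')(13, -60), Function('X')(-24, 25)) = Add(Add(-12, Mul(-1, 13)), Add(-1, -24)) = Add(Add(-12, -13), -25) = Add(-25, -25) = -50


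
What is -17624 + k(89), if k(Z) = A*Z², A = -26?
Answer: -223570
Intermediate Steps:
k(Z) = -26*Z²
-17624 + k(89) = -17624 - 26*89² = -17624 - 26*7921 = -17624 - 205946 = -223570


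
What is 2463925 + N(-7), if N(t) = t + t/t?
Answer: 2463919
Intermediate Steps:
N(t) = 1 + t (N(t) = t + 1 = 1 + t)
2463925 + N(-7) = 2463925 + (1 - 7) = 2463925 - 6 = 2463919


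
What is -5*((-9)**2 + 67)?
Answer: -740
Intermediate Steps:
-5*((-9)**2 + 67) = -5*(81 + 67) = -5*148 = -740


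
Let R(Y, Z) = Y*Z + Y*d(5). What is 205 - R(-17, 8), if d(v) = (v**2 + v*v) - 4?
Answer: 1123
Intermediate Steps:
d(v) = -4 + 2*v**2 (d(v) = (v**2 + v**2) - 4 = 2*v**2 - 4 = -4 + 2*v**2)
R(Y, Z) = 46*Y + Y*Z (R(Y, Z) = Y*Z + Y*(-4 + 2*5**2) = Y*Z + Y*(-4 + 2*25) = Y*Z + Y*(-4 + 50) = Y*Z + Y*46 = Y*Z + 46*Y = 46*Y + Y*Z)
205 - R(-17, 8) = 205 - (-17)*(46 + 8) = 205 - (-17)*54 = 205 - 1*(-918) = 205 + 918 = 1123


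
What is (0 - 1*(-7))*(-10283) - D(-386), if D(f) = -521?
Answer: -71460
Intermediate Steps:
(0 - 1*(-7))*(-10283) - D(-386) = (0 - 1*(-7))*(-10283) - 1*(-521) = (0 + 7)*(-10283) + 521 = 7*(-10283) + 521 = -71981 + 521 = -71460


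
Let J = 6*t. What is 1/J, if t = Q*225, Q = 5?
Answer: 1/6750 ≈ 0.00014815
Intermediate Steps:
t = 1125 (t = 5*225 = 1125)
J = 6750 (J = 6*1125 = 6750)
1/J = 1/6750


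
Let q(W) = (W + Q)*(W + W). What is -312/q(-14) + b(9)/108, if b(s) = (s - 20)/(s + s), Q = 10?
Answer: -37985/13608 ≈ -2.7914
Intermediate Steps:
q(W) = 2*W*(10 + W) (q(W) = (W + 10)*(W + W) = (10 + W)*(2*W) = 2*W*(10 + W))
b(s) = (-20 + s)/(2*s) (b(s) = (-20 + s)/((2*s)) = (-20 + s)*(1/(2*s)) = (-20 + s)/(2*s))
-312/q(-14) + b(9)/108 = -312*(-1/(28*(10 - 14))) + ((½)*(-20 + 9)/9)/108 = -312/(2*(-14)*(-4)) + ((½)*(⅑)*(-11))*(1/108) = -312/112 - 11/18*1/108 = -312*1/112 - 11/1944 = -39/14 - 11/1944 = -37985/13608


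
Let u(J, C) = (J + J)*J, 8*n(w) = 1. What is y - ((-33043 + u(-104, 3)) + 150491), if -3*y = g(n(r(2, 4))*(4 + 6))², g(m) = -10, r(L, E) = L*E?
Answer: -417340/3 ≈ -1.3911e+5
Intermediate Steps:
r(L, E) = E*L
n(w) = ⅛ (n(w) = (⅛)*1 = ⅛)
u(J, C) = 2*J² (u(J, C) = (2*J)*J = 2*J²)
y = -100/3 (y = -⅓*(-10)² = -⅓*100 = -100/3 ≈ -33.333)
y - ((-33043 + u(-104, 3)) + 150491) = -100/3 - ((-33043 + 2*(-104)²) + 150491) = -100/3 - ((-33043 + 2*10816) + 150491) = -100/3 - ((-33043 + 21632) + 150491) = -100/3 - (-11411 + 150491) = -100/3 - 1*139080 = -100/3 - 139080 = -417340/3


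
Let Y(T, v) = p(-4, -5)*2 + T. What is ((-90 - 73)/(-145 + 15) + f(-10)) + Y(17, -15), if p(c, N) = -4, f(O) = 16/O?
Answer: 225/26 ≈ 8.6538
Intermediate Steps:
Y(T, v) = -8 + T (Y(T, v) = -4*2 + T = -8 + T)
((-90 - 73)/(-145 + 15) + f(-10)) + Y(17, -15) = ((-90 - 73)/(-145 + 15) + 16/(-10)) + (-8 + 17) = (-163/(-130) + 16*(-⅒)) + 9 = (-163*(-1/130) - 8/5) + 9 = (163/130 - 8/5) + 9 = -9/26 + 9 = 225/26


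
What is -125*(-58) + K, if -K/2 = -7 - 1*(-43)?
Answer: 7178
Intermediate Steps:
K = -72 (K = -2*(-7 - 1*(-43)) = -2*(-7 + 43) = -2*36 = -72)
-125*(-58) + K = -125*(-58) - 72 = 7250 - 72 = 7178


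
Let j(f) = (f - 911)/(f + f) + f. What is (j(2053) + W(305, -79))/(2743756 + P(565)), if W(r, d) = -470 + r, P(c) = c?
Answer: 3876635/5634091013 ≈ 0.00068807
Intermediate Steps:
j(f) = f + (-911 + f)/(2*f) (j(f) = (-911 + f)/((2*f)) + f = (-911 + f)*(1/(2*f)) + f = (-911 + f)/(2*f) + f = f + (-911 + f)/(2*f))
(j(2053) + W(305, -79))/(2743756 + P(565)) = ((1/2 + 2053 - 911/2/2053) + (-470 + 305))/(2743756 + 565) = ((1/2 + 2053 - 911/2*1/2053) - 165)/2744321 = ((1/2 + 2053 - 911/4106) - 165)*(1/2744321) = (4215380/2053 - 165)*(1/2744321) = (3876635/2053)*(1/2744321) = 3876635/5634091013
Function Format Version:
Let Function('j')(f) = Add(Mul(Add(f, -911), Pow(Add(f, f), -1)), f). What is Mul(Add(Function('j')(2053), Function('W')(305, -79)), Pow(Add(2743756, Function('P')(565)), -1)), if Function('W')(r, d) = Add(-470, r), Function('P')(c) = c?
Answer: Rational(3876635, 5634091013) ≈ 0.00068807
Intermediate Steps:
Function('j')(f) = Add(f, Mul(Rational(1, 2), Pow(f, -1), Add(-911, f))) (Function('j')(f) = Add(Mul(Add(-911, f), Pow(Mul(2, f), -1)), f) = Add(Mul(Add(-911, f), Mul(Rational(1, 2), Pow(f, -1))), f) = Add(Mul(Rational(1, 2), Pow(f, -1), Add(-911, f)), f) = Add(f, Mul(Rational(1, 2), Pow(f, -1), Add(-911, f))))
Mul(Add(Function('j')(2053), Function('W')(305, -79)), Pow(Add(2743756, Function('P')(565)), -1)) = Mul(Add(Add(Rational(1, 2), 2053, Mul(Rational(-911, 2), Pow(2053, -1))), Add(-470, 305)), Pow(Add(2743756, 565), -1)) = Mul(Add(Add(Rational(1, 2), 2053, Mul(Rational(-911, 2), Rational(1, 2053))), -165), Pow(2744321, -1)) = Mul(Add(Add(Rational(1, 2), 2053, Rational(-911, 4106)), -165), Rational(1, 2744321)) = Mul(Add(Rational(4215380, 2053), -165), Rational(1, 2744321)) = Mul(Rational(3876635, 2053), Rational(1, 2744321)) = Rational(3876635, 5634091013)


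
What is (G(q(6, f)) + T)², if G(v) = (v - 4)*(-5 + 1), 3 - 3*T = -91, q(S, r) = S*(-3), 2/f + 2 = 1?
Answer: 128164/9 ≈ 14240.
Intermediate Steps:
f = -2 (f = 2/(-2 + 1) = 2/(-1) = 2*(-1) = -2)
q(S, r) = -3*S
T = 94/3 (T = 1 - ⅓*(-91) = 1 + 91/3 = 94/3 ≈ 31.333)
G(v) = 16 - 4*v (G(v) = (-4 + v)*(-4) = 16 - 4*v)
(G(q(6, f)) + T)² = ((16 - (-12)*6) + 94/3)² = ((16 - 4*(-18)) + 94/3)² = ((16 + 72) + 94/3)² = (88 + 94/3)² = (358/3)² = 128164/9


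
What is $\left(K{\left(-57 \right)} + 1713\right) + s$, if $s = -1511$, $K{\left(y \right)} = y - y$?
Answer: $202$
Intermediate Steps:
$K{\left(y \right)} = 0$
$\left(K{\left(-57 \right)} + 1713\right) + s = \left(0 + 1713\right) - 1511 = 1713 - 1511 = 202$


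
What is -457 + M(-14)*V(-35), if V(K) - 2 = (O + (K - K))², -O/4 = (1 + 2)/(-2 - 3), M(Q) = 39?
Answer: -3859/25 ≈ -154.36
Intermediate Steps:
O = 12/5 (O = -4*(1 + 2)/(-2 - 3) = -12/(-5) = -12*(-1)/5 = -4*(-⅗) = 12/5 ≈ 2.4000)
V(K) = 194/25 (V(K) = 2 + (12/5 + (K - K))² = 2 + (12/5 + 0)² = 2 + (12/5)² = 2 + 144/25 = 194/25)
-457 + M(-14)*V(-35) = -457 + 39*(194/25) = -457 + 7566/25 = -3859/25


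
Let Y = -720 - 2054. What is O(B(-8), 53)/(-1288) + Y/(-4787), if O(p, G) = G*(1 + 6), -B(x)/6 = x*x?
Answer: 256705/880808 ≈ 0.29144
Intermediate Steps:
Y = -2774
B(x) = -6*x² (B(x) = -6*x*x = -6*x²)
O(p, G) = 7*G (O(p, G) = G*7 = 7*G)
O(B(-8), 53)/(-1288) + Y/(-4787) = (7*53)/(-1288) - 2774/(-4787) = 371*(-1/1288) - 2774*(-1/4787) = -53/184 + 2774/4787 = 256705/880808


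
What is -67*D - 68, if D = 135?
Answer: -9113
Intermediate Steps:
-67*D - 68 = -67*135 - 68 = -9045 - 68 = -9113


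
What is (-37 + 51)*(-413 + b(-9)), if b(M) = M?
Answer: -5908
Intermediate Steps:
(-37 + 51)*(-413 + b(-9)) = (-37 + 51)*(-413 - 9) = 14*(-422) = -5908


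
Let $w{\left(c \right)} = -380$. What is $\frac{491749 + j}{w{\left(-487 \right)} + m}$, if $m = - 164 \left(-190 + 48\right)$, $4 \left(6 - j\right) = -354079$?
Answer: $\frac{2321099}{91632} \approx 25.331$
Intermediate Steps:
$j = \frac{354103}{4}$ ($j = 6 - - \frac{354079}{4} = 6 + \frac{354079}{4} = \frac{354103}{4} \approx 88526.0$)
$m = 23288$ ($m = \left(-164\right) \left(-142\right) = 23288$)
$\frac{491749 + j}{w{\left(-487 \right)} + m} = \frac{491749 + \frac{354103}{4}}{-380 + 23288} = \frac{2321099}{4 \cdot 22908} = \frac{2321099}{4} \cdot \frac{1}{22908} = \frac{2321099}{91632}$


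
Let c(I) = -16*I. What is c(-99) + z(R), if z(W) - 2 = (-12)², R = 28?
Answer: 1730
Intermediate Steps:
z(W) = 146 (z(W) = 2 + (-12)² = 2 + 144 = 146)
c(-99) + z(R) = -16*(-99) + 146 = 1584 + 146 = 1730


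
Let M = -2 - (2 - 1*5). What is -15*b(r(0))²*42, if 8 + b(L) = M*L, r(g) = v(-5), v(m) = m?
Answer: -106470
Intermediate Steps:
r(g) = -5
M = 1 (M = -2 - (2 - 5) = -2 - 1*(-3) = -2 + 3 = 1)
b(L) = -8 + L (b(L) = -8 + 1*L = -8 + L)
-15*b(r(0))²*42 = -15*(-8 - 5)²*42 = -15*(-13)²*42 = -15*169*42 = -2535*42 = -106470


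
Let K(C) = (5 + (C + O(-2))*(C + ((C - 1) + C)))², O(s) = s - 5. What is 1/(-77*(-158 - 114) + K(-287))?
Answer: 1/64228306433 ≈ 1.5569e-11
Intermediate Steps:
O(s) = -5 + s
K(C) = (5 + (-1 + 3*C)*(-7 + C))² (K(C) = (5 + (C + (-5 - 2))*(C + ((C - 1) + C)))² = (5 + (C - 7)*(C + ((-1 + C) + C)))² = (5 + (-7 + C)*(C + (-1 + 2*C)))² = (5 + (-7 + C)*(-1 + 3*C))² = (5 + (-1 + 3*C)*(-7 + C))²)
1/(-77*(-158 - 114) + K(-287)) = 1/(-77*(-158 - 114) + (12 - 22*(-287) + 3*(-287)²)²) = 1/(-77*(-272) + (12 + 6314 + 3*82369)²) = 1/(20944 + (12 + 6314 + 247107)²) = 1/(20944 + 253433²) = 1/(20944 + 64228285489) = 1/64228306433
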